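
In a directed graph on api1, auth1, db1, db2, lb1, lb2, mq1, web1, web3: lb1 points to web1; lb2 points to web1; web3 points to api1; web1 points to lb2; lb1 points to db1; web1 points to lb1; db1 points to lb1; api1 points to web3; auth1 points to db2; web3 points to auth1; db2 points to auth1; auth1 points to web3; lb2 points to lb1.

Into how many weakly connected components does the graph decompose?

3

From api1: component {api1, auth1, db2, web3}.
From db1: component {db1, lb1, lb2, web1}.
From mq1: component {mq1}.
That's 3 components.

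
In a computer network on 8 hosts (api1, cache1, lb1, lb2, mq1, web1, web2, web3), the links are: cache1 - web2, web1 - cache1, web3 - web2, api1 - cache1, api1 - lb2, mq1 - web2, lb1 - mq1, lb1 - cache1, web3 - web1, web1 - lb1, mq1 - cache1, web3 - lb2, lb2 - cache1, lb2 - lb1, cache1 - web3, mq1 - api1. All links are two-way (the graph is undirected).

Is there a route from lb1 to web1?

Explore from lb1.
Distance 1: reach cache1, lb2, mq1, web1.
Found web1.

Yes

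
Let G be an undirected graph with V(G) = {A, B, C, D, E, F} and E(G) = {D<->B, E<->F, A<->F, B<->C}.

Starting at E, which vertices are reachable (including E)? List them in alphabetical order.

Start at E.
Its neighbours: F.
Then their neighbours: A.
Nothing further is reachable.

A, E, F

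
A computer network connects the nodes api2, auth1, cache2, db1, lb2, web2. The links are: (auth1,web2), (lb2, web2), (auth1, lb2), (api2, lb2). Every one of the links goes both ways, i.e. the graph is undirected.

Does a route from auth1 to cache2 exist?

Explore from auth1.
Distance 1: reach lb2, web2.
Distance 2: reach api2.
The search is exhausted without reaching cache2; it lies in a different component.

No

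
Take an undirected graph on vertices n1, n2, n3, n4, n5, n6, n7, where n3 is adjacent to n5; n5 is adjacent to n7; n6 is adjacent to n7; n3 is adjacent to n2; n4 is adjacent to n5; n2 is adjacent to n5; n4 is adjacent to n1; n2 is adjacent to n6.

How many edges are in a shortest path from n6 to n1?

Distance 0: n6.
Distance 1: n2, n7.
Distance 2: n3, n5.
Distance 3: n4.
Distance 4: n1 — contains n1.

4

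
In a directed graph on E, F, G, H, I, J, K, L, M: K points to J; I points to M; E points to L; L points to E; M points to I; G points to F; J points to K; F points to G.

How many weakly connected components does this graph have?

5

From E: component {E, L}.
From F: component {F, G}.
From H: component {H}.
From I: component {I, M}.
From J: component {J, K}.
That's 5 components.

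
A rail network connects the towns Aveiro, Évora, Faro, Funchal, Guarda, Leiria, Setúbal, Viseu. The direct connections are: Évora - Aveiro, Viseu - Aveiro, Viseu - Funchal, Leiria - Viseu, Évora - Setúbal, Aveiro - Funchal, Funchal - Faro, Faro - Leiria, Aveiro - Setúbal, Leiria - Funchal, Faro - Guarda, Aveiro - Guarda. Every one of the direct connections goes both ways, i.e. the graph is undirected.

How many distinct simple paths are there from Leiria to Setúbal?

18

Leiria–Faro–Funchal–Aveiro–Évora–Setúbal
Leiria–Faro–Funchal–Aveiro–Setúbal
Leiria–Faro–Funchal–Viseu–Aveiro–Évora–Setúbal
Leiria–Faro–Funchal–Viseu–Aveiro–Setúbal
Leiria–Faro–Guarda–Aveiro–Évora–Setúbal
Leiria–Faro–Guarda–Aveiro–Setúbal
Leiria–Funchal–Aveiro–Évora–Setúbal
Leiria–Funchal–Aveiro–Setúbal
... and 10 more.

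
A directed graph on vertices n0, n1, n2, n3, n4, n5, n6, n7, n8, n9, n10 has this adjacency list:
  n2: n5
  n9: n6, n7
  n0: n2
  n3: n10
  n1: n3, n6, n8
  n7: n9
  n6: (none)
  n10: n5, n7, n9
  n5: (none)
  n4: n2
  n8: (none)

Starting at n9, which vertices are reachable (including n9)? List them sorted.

n6, n7, n9

Start at n9.
Its neighbours: n6, n7.
Nothing further is reachable.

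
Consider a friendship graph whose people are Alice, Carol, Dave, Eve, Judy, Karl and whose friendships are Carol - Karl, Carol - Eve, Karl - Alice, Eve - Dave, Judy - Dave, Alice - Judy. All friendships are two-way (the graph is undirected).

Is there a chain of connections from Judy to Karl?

Explore from Judy.
Distance 1: reach Alice, Dave.
Distance 2: reach Eve, Karl.
Found Karl.

Yes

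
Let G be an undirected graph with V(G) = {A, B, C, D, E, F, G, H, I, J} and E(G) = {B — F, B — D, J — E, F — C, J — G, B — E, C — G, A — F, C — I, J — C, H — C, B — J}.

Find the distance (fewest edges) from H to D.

4

Distance 0: H.
Distance 1: C.
Distance 2: F, G, I, J.
Distance 3: A, B, E.
Distance 4: D — contains D.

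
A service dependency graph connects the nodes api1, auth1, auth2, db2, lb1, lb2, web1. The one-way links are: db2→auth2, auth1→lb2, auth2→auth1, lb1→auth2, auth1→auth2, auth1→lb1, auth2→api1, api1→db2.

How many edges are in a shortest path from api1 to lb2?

4

Distance 0: api1.
Distance 1: db2.
Distance 2: auth2.
Distance 3: auth1.
Distance 4: lb1, lb2 — contains lb2.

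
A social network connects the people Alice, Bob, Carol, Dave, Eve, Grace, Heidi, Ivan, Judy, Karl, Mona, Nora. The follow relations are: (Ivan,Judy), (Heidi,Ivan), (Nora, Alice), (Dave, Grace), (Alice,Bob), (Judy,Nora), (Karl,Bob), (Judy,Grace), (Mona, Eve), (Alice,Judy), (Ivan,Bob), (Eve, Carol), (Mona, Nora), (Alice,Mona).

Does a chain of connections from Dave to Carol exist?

No

Explore from Dave.
Distance 1: reach Grace.
The search from Dave is exhausted; no directed path reaches Carol.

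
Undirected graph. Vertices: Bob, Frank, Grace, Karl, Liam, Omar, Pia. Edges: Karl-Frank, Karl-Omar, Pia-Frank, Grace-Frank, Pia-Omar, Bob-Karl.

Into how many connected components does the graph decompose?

2

From Bob: component {Bob, Frank, Grace, Karl, Omar, Pia}.
From Liam: component {Liam}.
That's 2 components.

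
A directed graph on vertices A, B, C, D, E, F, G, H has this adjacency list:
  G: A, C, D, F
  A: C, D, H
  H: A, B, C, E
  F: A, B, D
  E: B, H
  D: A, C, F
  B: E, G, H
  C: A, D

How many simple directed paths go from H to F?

H→A→C→D→F
H→A→D→F
H→B→G→A→C→D→F
H→B→G→A→D→F
H→B→G→C→A→D→F
H→B→G→C→D→F
H→B→G→D→F
H→B→G→F
... and 8 more.

16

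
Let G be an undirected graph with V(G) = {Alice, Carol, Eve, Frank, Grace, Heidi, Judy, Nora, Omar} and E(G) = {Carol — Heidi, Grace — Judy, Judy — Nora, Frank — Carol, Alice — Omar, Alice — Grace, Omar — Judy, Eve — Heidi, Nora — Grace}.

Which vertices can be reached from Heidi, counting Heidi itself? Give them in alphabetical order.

Carol, Eve, Frank, Heidi

Start at Heidi.
Its neighbours: Carol, Eve.
Then their neighbours: Frank.
Nothing further is reachable.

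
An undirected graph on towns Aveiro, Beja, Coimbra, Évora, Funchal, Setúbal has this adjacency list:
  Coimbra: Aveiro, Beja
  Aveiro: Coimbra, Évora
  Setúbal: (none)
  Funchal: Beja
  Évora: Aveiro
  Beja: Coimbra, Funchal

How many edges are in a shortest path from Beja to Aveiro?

Distance 0: Beja.
Distance 1: Coimbra, Funchal.
Distance 2: Aveiro — contains Aveiro.

2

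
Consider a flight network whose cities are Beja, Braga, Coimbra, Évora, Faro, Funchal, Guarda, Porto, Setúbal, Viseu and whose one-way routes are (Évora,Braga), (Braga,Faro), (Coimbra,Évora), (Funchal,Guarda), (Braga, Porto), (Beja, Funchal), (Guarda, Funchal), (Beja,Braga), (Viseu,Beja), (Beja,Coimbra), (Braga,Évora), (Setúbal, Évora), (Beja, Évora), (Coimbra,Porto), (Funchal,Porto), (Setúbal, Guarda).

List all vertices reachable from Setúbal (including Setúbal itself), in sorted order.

Braga, Évora, Faro, Funchal, Guarda, Porto, Setúbal

Start at Setúbal.
Its neighbours: Évora, Guarda.
Then their neighbours: Braga, Funchal.
Then next layer: Faro, Porto.
Nothing further is reachable.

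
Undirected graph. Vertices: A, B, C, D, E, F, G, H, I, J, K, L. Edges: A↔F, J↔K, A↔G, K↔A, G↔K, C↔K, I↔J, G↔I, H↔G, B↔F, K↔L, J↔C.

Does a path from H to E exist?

No

Explore from H.
Distance 1: reach G.
Distance 2: reach A, I, K.
Distance 3: reach C, F, J, L.
Distance 4: reach B.
The search is exhausted without reaching E; it lies in a different component.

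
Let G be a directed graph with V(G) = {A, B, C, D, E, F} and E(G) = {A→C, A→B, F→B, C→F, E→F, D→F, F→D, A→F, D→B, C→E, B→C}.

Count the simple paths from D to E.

2

D→B→C→E
D→F→B→C→E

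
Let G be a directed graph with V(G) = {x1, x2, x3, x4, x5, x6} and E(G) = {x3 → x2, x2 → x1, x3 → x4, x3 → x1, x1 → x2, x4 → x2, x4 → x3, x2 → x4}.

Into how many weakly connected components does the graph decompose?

From x1: component {x1, x2, x3, x4}.
From x5: component {x5}.
From x6: component {x6}.
That's 3 components.

3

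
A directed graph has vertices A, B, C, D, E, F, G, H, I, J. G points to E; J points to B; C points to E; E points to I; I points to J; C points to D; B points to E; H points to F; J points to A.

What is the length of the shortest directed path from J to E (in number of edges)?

Distance 0: J.
Distance 1: A, B.
Distance 2: E — contains E.

2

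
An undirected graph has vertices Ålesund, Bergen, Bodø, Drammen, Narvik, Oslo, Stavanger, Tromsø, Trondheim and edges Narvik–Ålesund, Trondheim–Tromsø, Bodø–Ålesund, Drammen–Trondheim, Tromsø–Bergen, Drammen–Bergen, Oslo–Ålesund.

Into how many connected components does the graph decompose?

From Ålesund: component {Ålesund, Bodø, Narvik, Oslo}.
From Bergen: component {Bergen, Drammen, Tromsø, Trondheim}.
From Stavanger: component {Stavanger}.
That's 3 components.

3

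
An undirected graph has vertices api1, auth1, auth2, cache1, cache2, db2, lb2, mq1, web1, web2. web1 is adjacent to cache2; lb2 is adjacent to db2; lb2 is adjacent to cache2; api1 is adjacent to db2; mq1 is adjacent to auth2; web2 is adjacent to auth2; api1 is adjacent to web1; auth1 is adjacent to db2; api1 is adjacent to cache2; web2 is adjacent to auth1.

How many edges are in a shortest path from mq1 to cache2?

6

Distance 0: mq1.
Distance 1: auth2.
Distance 2: web2.
Distance 3: auth1.
Distance 4: db2.
Distance 5: api1, lb2.
Distance 6: cache2, web1 — contains cache2.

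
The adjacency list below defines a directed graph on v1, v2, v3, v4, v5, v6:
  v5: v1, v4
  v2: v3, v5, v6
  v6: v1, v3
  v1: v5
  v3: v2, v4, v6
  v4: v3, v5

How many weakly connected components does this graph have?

From v1: component {v1, v2, v3, v4, v5, v6}.
That's 1 component.

1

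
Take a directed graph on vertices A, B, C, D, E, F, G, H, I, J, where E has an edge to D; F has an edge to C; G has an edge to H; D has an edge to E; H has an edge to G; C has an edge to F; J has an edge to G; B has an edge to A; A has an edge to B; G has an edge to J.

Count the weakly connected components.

5

From A: component {A, B}.
From C: component {C, F}.
From D: component {D, E}.
From G: component {G, H, J}.
From I: component {I}.
That's 5 components.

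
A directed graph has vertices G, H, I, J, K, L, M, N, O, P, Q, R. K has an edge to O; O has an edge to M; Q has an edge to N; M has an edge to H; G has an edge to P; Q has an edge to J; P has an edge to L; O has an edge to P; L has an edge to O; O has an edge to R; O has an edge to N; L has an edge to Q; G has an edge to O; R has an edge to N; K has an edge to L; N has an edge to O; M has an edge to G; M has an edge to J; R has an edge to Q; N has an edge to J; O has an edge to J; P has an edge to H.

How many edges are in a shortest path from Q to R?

3

Distance 0: Q.
Distance 1: J, N.
Distance 2: O.
Distance 3: M, P, R — contains R.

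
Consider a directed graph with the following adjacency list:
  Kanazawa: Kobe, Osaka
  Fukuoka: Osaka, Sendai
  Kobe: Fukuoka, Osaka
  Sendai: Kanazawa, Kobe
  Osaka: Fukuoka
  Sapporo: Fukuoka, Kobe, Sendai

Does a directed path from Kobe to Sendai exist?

Yes

Explore from Kobe.
Distance 1: reach Fukuoka, Osaka.
Distance 2: reach Sendai.
Found Sendai.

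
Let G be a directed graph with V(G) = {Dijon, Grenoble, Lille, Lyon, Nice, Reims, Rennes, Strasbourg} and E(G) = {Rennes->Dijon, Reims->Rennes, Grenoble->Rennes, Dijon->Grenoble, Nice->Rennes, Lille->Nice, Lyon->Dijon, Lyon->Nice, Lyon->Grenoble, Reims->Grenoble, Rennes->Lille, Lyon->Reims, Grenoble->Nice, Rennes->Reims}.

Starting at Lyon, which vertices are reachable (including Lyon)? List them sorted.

Start at Lyon.
Its neighbours: Dijon, Grenoble, Nice, Reims.
Then their neighbours: Rennes.
Then next layer: Lille.
Nothing further is reachable.

Dijon, Grenoble, Lille, Lyon, Nice, Reims, Rennes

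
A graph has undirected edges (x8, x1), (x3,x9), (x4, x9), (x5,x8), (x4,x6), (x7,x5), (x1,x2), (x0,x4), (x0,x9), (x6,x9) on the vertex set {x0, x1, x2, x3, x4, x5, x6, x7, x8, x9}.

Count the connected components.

2

From x0: component {x0, x3, x4, x6, x9}.
From x1: component {x1, x2, x5, x7, x8}.
That's 2 components.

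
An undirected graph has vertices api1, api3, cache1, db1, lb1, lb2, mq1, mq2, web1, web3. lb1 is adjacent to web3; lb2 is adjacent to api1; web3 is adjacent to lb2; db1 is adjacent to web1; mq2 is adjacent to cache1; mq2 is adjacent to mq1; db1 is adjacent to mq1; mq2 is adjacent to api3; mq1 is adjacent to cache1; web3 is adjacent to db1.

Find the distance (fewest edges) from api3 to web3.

Distance 0: api3.
Distance 1: mq2.
Distance 2: cache1, mq1.
Distance 3: db1.
Distance 4: web1, web3 — contains web3.

4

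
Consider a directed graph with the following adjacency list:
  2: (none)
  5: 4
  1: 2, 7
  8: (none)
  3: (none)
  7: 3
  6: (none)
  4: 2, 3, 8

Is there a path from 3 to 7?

3 has no outgoing edges, so nothing is reachable from it.

No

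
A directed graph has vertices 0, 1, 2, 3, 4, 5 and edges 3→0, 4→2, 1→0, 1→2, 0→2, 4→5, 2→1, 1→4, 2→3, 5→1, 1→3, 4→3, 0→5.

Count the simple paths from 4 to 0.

7

4→2→1→0
4→2→1→3→0
4→2→3→0
4→3→0
4→5→1→0
4→5→1→2→3→0
4→5→1→3→0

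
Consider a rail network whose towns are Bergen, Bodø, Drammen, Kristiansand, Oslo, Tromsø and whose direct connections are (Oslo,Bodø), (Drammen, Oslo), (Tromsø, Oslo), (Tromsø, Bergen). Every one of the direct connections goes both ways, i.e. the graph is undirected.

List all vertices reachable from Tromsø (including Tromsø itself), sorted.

Start at Tromsø.
Its neighbours: Bergen, Oslo.
Then their neighbours: Bodø, Drammen.
Nothing further is reachable.

Bergen, Bodø, Drammen, Oslo, Tromsø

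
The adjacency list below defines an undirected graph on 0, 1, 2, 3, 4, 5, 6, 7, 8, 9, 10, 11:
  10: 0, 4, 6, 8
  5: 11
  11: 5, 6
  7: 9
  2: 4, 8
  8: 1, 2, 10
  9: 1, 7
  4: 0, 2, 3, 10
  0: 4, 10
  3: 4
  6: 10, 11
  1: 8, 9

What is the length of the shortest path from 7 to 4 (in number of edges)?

5

Distance 0: 7.
Distance 1: 9.
Distance 2: 1.
Distance 3: 8.
Distance 4: 2, 10.
Distance 5: 0, 4, 6 — contains 4.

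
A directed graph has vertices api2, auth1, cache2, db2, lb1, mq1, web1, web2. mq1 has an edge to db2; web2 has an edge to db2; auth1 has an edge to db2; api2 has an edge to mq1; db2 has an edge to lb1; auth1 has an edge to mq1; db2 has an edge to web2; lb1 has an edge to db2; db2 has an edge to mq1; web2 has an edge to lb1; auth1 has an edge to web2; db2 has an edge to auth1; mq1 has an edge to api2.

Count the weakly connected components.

From api2: component {api2, auth1, db2, lb1, mq1, web2}.
From cache2: component {cache2}.
From web1: component {web1}.
That's 3 components.

3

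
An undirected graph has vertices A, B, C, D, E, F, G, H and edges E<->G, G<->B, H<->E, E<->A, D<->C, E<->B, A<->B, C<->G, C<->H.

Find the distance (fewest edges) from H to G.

2

Distance 0: H.
Distance 1: C, E.
Distance 2: A, B, D, G — contains G.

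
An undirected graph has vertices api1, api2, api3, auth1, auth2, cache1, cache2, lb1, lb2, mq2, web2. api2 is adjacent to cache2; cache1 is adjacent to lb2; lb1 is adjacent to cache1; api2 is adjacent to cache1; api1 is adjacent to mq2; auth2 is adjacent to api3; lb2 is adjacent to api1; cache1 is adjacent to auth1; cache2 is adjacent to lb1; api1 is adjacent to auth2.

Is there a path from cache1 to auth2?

Explore from cache1.
Distance 1: reach api2, auth1, lb1, lb2.
Distance 2: reach api1, cache2.
Distance 3: reach auth2, mq2.
Found auth2.

Yes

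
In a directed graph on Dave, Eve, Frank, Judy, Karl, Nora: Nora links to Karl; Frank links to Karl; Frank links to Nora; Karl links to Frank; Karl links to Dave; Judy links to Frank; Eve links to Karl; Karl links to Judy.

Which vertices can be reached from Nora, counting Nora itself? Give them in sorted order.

Dave, Frank, Judy, Karl, Nora

Start at Nora.
Its neighbours: Karl.
Then their neighbours: Dave, Frank, Judy.
Nothing further is reachable.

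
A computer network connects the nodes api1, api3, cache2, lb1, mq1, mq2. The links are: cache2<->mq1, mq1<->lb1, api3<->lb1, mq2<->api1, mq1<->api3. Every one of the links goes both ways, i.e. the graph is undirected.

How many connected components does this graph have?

2

From api1: component {api1, mq2}.
From api3: component {api3, cache2, lb1, mq1}.
That's 2 components.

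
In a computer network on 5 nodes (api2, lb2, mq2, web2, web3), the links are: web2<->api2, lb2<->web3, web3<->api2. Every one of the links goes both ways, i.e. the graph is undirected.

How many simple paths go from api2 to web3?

api2–web3

1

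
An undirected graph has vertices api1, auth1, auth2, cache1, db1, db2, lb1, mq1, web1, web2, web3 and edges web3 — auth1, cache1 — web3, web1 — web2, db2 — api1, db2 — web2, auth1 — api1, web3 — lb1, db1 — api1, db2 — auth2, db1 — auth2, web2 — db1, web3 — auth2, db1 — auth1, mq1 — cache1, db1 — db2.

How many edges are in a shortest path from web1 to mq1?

Distance 0: web1.
Distance 1: web2.
Distance 2: db1, db2.
Distance 3: api1, auth1, auth2.
Distance 4: web3.
Distance 5: cache1, lb1.
Distance 6: mq1 — contains mq1.

6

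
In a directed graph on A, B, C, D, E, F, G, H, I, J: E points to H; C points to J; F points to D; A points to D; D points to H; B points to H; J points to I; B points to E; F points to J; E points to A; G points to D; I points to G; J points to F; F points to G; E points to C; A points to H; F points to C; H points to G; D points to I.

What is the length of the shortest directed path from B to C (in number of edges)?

2

Distance 0: B.
Distance 1: E, H.
Distance 2: A, C, G — contains C.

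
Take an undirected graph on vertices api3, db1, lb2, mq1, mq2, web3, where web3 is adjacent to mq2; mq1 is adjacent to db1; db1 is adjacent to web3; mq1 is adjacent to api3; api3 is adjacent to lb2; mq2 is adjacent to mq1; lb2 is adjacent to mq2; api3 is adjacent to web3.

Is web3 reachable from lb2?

Explore from lb2.
Distance 1: reach api3, mq2.
Distance 2: reach mq1, web3.
Found web3.

Yes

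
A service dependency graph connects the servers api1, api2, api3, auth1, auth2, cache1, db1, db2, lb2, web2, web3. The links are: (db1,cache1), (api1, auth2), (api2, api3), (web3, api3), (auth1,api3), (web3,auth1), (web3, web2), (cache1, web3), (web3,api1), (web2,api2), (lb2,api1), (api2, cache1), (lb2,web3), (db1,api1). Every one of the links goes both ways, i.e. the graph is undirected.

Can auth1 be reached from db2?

No

db2 has no edges, so nothing is reachable from it.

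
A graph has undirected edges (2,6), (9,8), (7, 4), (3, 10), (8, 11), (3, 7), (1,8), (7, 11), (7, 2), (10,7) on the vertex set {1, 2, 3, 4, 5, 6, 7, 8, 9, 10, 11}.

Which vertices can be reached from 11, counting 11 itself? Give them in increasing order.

Start at 11.
Its neighbours: 7, 8.
Then their neighbours: 1, 2, 3, 4, 9, 10.
Then next layer: 6.
Nothing further is reachable.

1, 2, 3, 4, 6, 7, 8, 9, 10, 11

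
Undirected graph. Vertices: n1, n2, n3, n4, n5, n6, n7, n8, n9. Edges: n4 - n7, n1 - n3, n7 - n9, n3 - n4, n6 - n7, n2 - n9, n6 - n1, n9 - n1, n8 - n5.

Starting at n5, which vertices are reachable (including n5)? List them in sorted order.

Start at n5.
Its neighbours: n8.
Nothing further is reachable.

n5, n8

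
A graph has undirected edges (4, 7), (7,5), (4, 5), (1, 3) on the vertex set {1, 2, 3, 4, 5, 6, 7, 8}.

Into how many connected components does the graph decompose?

5

From 1: component {1, 3}.
From 2: component {2}.
From 4: component {4, 5, 7}.
From 6: component {6}.
From 8: component {8}.
That's 5 components.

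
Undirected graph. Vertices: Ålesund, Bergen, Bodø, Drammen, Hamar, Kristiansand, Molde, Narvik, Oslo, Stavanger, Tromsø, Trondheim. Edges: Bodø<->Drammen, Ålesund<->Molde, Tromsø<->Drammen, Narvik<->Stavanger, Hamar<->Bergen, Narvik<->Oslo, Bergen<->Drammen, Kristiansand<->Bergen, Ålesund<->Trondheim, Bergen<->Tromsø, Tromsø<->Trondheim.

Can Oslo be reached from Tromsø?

No

Explore from Tromsø.
Distance 1: reach Bergen, Drammen, Trondheim.
Distance 2: reach Ålesund, Bodø, Hamar, Kristiansand.
Distance 3: reach Molde.
The search is exhausted without reaching Oslo; it lies in a different component.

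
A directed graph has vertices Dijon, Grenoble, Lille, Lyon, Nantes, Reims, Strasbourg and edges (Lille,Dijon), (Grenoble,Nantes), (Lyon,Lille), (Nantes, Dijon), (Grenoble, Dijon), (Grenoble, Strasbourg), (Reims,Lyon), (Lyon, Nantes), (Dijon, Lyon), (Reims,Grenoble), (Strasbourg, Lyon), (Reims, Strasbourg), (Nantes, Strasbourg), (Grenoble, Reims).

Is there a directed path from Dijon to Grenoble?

Explore from Dijon.
Distance 1: reach Lyon.
Distance 2: reach Lille, Nantes.
Distance 3: reach Strasbourg.
The search from Dijon is exhausted; no directed path reaches Grenoble.

No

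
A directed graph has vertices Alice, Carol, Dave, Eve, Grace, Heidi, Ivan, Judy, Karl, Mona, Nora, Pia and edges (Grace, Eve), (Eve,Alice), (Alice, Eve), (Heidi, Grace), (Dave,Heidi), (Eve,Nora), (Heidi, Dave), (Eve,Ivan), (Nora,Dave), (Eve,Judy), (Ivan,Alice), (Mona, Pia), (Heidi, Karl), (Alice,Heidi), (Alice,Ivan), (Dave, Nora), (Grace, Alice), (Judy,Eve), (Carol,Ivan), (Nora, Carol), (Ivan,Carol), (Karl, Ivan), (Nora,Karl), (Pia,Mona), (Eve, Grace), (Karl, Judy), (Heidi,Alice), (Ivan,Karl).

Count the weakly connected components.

From Alice: component {Alice, Carol, Dave, Eve, Grace, Heidi, Ivan, Judy, Karl, Nora}.
From Mona: component {Mona, Pia}.
That's 2 components.

2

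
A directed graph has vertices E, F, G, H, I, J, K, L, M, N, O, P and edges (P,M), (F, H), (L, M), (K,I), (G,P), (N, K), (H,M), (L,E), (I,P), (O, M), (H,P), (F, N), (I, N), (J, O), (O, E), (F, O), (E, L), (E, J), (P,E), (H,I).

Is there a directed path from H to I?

Explore from H.
Distance 1: reach I, M, P.
Found I.

Yes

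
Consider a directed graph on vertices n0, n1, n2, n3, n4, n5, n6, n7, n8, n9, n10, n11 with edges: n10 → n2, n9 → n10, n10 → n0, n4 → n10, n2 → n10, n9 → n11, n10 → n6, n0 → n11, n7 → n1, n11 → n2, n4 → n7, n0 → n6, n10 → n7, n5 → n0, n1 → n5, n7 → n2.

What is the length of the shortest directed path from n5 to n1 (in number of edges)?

Distance 0: n5.
Distance 1: n0.
Distance 2: n6, n11.
Distance 3: n2.
Distance 4: n10.
Distance 5: n7.
Distance 6: n1 — contains n1.

6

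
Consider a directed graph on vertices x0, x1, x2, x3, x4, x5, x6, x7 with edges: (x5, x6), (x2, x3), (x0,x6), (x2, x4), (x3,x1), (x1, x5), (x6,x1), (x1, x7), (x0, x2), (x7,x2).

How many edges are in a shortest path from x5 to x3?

5

Distance 0: x5.
Distance 1: x6.
Distance 2: x1.
Distance 3: x7.
Distance 4: x2.
Distance 5: x3, x4 — contains x3.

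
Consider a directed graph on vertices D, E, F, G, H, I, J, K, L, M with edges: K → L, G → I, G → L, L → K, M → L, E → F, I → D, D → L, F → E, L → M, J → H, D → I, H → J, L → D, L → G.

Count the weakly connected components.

3

From D: component {D, G, I, K, L, M}.
From E: component {E, F}.
From H: component {H, J}.
That's 3 components.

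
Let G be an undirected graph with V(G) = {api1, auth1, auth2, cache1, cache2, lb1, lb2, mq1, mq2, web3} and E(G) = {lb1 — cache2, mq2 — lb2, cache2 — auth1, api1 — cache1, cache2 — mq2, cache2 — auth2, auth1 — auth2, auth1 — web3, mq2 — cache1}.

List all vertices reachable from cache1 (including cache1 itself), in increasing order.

Start at cache1.
Its neighbours: api1, mq2.
Then their neighbours: cache2, lb2.
Then next layer: auth1, auth2, lb1.
Then next layer: web3.
Nothing further is reachable.

api1, auth1, auth2, cache1, cache2, lb1, lb2, mq2, web3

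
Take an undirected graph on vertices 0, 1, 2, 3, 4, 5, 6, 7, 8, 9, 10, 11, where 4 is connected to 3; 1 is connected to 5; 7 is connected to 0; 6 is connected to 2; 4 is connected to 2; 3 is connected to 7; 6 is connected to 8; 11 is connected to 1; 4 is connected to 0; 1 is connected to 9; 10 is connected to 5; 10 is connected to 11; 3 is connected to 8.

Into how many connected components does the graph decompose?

From 0: component {0, 2, 3, 4, 6, 7, 8}.
From 1: component {1, 5, 9, 10, 11}.
That's 2 components.

2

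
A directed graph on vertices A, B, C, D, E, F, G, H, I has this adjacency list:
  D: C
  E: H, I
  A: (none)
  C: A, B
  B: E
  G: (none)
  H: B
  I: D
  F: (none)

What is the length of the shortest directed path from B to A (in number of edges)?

5

Distance 0: B.
Distance 1: E.
Distance 2: H, I.
Distance 3: D.
Distance 4: C.
Distance 5: A — contains A.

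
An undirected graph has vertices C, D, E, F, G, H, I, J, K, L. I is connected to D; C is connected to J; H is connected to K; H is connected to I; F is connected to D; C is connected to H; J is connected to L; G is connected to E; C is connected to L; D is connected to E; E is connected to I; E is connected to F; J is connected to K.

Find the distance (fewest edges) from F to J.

Distance 0: F.
Distance 1: D, E.
Distance 2: G, I.
Distance 3: H.
Distance 4: C, K.
Distance 5: J, L — contains J.

5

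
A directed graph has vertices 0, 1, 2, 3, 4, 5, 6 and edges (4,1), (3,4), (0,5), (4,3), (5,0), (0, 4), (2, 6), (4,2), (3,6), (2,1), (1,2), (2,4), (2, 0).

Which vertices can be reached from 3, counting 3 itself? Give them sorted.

Start at 3.
Its neighbours: 4, 6.
Then their neighbours: 1, 2.
Then next layer: 0.
Then next layer: 5.
Every vertex is now reached.

0, 1, 2, 3, 4, 5, 6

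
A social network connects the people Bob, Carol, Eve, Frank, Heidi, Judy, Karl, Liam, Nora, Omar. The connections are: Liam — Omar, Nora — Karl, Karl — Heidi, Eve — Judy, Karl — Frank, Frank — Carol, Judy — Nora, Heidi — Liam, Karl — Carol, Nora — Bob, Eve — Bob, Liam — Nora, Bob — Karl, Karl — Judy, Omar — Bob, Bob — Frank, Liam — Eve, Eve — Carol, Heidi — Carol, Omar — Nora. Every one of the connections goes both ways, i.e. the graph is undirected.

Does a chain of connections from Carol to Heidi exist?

Explore from Carol.
Distance 1: reach Eve, Frank, Heidi, Karl.
Found Heidi.

Yes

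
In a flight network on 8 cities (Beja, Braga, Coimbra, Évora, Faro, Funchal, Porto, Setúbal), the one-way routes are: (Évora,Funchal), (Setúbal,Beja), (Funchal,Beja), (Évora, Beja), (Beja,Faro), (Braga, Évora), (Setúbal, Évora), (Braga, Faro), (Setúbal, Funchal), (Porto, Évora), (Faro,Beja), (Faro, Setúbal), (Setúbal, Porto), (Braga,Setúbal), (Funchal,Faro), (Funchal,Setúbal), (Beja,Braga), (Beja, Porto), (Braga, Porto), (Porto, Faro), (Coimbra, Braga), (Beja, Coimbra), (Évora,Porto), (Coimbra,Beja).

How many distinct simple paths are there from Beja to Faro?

Beja→Braga→Évora→Funchal→Faro
Beja→Braga→Évora→Funchal→Setúbal→Porto→Faro
Beja→Braga→Évora→Porto→Faro
Beja→Braga→Faro
Beja→Braga→Porto→Évora→Funchal→Faro
Beja→Braga→Porto→Faro
Beja→Braga→Setúbal→Évora→Funchal→Faro
Beja→Braga→Setúbal→Évora→Porto→Faro
... and 17 more.

25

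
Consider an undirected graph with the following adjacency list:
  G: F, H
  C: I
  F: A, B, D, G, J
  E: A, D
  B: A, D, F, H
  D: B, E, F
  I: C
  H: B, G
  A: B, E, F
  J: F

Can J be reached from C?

No

Explore from C.
Distance 1: reach I.
The search is exhausted without reaching J; it lies in a different component.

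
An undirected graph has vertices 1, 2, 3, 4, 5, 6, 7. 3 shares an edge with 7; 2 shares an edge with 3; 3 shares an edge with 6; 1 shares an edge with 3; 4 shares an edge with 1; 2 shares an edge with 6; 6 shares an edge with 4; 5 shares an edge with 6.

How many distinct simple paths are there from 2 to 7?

2–3–7
2–6–3–7
2–6–4–1–3–7

3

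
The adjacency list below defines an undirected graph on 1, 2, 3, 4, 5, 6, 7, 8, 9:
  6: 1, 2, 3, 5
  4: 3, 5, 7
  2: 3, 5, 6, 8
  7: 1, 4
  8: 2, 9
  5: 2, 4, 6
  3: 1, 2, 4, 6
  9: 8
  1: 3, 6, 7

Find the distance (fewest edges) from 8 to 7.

4

Distance 0: 8.
Distance 1: 2, 9.
Distance 2: 3, 5, 6.
Distance 3: 1, 4.
Distance 4: 7 — contains 7.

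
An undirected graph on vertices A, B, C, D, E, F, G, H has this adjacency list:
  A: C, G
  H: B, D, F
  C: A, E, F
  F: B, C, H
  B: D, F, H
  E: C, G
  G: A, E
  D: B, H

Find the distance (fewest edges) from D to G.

Distance 0: D.
Distance 1: B, H.
Distance 2: F.
Distance 3: C.
Distance 4: A, E.
Distance 5: G — contains G.

5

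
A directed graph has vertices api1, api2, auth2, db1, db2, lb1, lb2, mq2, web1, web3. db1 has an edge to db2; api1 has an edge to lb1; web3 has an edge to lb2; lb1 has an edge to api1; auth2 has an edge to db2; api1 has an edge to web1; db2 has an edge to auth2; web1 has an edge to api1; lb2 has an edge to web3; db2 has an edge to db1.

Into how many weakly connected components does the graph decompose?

From api1: component {api1, lb1, web1}.
From api2: component {api2}.
From auth2: component {auth2, db1, db2}.
From lb2: component {lb2, web3}.
From mq2: component {mq2}.
That's 5 components.

5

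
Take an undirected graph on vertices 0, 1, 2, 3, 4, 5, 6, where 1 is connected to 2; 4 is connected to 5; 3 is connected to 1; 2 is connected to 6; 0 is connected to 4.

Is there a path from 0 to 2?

No

Explore from 0.
Distance 1: reach 4.
Distance 2: reach 5.
The search is exhausted without reaching 2; it lies in a different component.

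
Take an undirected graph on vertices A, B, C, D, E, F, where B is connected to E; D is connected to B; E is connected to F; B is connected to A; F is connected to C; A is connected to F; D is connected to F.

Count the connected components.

1

From A: component {A, B, C, D, E, F}.
That's 1 component.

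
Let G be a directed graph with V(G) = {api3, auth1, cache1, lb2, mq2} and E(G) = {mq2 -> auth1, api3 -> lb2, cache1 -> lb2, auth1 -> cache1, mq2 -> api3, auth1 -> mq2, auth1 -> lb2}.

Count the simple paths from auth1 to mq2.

1

auth1→mq2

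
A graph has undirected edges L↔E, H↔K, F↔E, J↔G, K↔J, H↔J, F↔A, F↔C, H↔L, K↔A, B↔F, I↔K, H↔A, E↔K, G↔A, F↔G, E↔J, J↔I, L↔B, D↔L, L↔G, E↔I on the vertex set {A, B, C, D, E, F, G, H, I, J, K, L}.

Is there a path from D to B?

Yes

Explore from D.
Distance 1: reach L.
Distance 2: reach B, E, G, H.
Found B.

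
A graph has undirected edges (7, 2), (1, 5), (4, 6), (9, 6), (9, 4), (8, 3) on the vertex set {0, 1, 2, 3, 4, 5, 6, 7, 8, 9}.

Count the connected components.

From 0: component {0}.
From 1: component {1, 5}.
From 2: component {2, 7}.
From 3: component {3, 8}.
From 4: component {4, 6, 9}.
That's 5 components.

5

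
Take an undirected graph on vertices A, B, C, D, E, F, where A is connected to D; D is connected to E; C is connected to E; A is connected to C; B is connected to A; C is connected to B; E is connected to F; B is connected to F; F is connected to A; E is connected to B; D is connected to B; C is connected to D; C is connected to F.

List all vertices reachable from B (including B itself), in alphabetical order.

Start at B.
Its neighbours: A, C, D, E, F.
Every vertex is now reached.

A, B, C, D, E, F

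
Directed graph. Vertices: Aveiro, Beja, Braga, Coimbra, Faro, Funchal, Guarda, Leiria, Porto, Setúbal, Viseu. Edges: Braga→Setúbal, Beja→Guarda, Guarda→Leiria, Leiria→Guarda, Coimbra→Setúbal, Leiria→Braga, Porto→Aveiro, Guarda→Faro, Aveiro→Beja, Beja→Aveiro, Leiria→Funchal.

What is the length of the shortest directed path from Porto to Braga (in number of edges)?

Distance 0: Porto.
Distance 1: Aveiro.
Distance 2: Beja.
Distance 3: Guarda.
Distance 4: Faro, Leiria.
Distance 5: Braga, Funchal — contains Braga.

5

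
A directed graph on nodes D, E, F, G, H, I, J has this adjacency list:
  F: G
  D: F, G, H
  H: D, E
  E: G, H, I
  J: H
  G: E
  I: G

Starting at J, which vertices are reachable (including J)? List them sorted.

Start at J.
Its neighbours: H.
Then their neighbours: D, E.
Then next layer: F, G, I.
Every vertex is now reached.

D, E, F, G, H, I, J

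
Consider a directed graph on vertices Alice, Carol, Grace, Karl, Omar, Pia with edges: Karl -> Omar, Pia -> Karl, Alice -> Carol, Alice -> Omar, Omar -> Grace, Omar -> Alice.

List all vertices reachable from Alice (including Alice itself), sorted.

Start at Alice.
Its neighbours: Carol, Omar.
Then their neighbours: Grace.
Nothing further is reachable.

Alice, Carol, Grace, Omar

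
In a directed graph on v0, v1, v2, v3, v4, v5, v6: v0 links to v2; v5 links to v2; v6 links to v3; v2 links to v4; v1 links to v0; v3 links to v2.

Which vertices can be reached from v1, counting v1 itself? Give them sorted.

v0, v1, v2, v4

Start at v1.
Its neighbours: v0.
Then their neighbours: v2.
Then next layer: v4.
Nothing further is reachable.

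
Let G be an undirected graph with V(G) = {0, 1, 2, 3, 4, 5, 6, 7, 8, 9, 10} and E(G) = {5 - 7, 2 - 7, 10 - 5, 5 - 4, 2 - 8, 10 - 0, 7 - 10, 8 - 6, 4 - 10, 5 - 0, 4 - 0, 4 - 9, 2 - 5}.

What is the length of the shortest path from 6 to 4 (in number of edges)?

Distance 0: 6.
Distance 1: 8.
Distance 2: 2.
Distance 3: 5, 7.
Distance 4: 0, 4, 10 — contains 4.

4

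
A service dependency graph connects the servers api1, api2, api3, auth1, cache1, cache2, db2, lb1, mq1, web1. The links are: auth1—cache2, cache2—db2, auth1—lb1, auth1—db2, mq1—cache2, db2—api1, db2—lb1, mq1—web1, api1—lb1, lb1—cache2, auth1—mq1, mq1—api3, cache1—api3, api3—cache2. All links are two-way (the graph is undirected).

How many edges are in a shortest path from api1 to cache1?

Distance 0: api1.
Distance 1: db2, lb1.
Distance 2: auth1, cache2.
Distance 3: api3, mq1.
Distance 4: cache1, web1 — contains cache1.

4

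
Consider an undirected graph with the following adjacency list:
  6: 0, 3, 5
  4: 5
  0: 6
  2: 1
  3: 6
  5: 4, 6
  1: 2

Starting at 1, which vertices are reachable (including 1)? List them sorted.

1, 2

Start at 1.
Its neighbours: 2.
Nothing further is reachable.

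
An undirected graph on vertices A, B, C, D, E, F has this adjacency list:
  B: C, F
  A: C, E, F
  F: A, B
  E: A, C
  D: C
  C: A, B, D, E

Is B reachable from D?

Yes

Explore from D.
Distance 1: reach C.
Distance 2: reach A, B, E.
Found B.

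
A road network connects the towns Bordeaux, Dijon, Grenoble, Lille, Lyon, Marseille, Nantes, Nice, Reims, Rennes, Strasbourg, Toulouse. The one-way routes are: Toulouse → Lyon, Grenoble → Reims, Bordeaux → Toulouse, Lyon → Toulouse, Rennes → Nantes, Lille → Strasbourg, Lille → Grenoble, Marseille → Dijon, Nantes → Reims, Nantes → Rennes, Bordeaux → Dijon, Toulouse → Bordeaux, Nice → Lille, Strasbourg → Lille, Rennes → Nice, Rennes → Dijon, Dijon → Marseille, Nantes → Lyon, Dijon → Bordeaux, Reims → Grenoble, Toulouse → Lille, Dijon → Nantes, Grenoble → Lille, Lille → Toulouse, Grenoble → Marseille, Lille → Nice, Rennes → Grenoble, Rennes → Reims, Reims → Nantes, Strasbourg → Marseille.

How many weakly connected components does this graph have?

1

From Bordeaux: component {Bordeaux, Dijon, Grenoble, Lille, Lyon, Marseille, Nantes, Nice, Reims, Rennes, Strasbourg, Toulouse}.
That's 1 component.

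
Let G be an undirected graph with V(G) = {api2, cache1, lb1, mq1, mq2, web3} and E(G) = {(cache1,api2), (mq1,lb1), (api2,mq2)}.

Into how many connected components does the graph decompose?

From api2: component {api2, cache1, mq2}.
From lb1: component {lb1, mq1}.
From web3: component {web3}.
That's 3 components.

3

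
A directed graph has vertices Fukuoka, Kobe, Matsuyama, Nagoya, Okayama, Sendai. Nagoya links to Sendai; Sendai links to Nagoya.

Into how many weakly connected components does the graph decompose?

From Fukuoka: component {Fukuoka}.
From Kobe: component {Kobe}.
From Matsuyama: component {Matsuyama}.
From Nagoya: component {Nagoya, Sendai}.
From Okayama: component {Okayama}.
That's 5 components.

5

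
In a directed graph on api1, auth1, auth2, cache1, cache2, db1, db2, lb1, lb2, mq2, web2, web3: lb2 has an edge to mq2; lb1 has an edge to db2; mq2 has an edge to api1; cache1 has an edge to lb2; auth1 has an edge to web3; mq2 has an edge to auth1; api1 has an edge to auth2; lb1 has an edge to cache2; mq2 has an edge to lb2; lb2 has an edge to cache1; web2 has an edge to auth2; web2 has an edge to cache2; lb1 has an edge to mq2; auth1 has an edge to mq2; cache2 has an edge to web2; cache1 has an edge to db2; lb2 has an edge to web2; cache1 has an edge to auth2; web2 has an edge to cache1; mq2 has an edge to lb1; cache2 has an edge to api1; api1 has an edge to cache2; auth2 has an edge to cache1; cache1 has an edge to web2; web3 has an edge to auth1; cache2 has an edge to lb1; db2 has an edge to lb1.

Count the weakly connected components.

2

From api1: component {api1, auth1, auth2, cache1, cache2, db2, lb1, lb2, mq2, web2, web3}.
From db1: component {db1}.
That's 2 components.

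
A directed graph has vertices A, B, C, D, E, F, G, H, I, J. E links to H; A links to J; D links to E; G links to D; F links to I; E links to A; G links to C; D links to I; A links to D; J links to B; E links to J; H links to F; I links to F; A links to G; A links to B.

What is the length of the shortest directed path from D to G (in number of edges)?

3

Distance 0: D.
Distance 1: E, I.
Distance 2: A, F, H, J.
Distance 3: B, G — contains G.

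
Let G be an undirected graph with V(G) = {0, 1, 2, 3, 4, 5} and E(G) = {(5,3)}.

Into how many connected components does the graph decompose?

From 0: component {0}.
From 1: component {1}.
From 2: component {2}.
From 3: component {3, 5}.
From 4: component {4}.
That's 5 components.

5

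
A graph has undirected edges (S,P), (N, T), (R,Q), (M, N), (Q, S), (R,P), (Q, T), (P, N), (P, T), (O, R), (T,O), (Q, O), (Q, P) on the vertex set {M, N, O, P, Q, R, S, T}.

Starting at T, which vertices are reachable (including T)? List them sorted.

M, N, O, P, Q, R, S, T

Start at T.
Its neighbours: N, O, P, Q.
Then their neighbours: M, R, S.
Every vertex is now reached.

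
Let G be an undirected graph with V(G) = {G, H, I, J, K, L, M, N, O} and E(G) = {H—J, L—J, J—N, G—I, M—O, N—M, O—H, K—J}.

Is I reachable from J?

No

Explore from J.
Distance 1: reach H, K, L, N.
Distance 2: reach M, O.
The search is exhausted without reaching I; it lies in a different component.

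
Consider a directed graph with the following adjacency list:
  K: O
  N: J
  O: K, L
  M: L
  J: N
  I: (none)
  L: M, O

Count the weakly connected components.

3

From I: component {I}.
From J: component {J, N}.
From K: component {K, L, M, O}.
That's 3 components.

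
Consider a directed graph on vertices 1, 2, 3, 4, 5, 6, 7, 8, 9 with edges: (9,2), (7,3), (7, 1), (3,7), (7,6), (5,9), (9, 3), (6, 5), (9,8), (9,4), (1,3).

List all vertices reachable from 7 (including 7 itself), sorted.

1, 2, 3, 4, 5, 6, 7, 8, 9

Start at 7.
Its neighbours: 1, 3, 6.
Then their neighbours: 5.
Then next layer: 9.
Then next layer: 2, 4, 8.
Every vertex is now reached.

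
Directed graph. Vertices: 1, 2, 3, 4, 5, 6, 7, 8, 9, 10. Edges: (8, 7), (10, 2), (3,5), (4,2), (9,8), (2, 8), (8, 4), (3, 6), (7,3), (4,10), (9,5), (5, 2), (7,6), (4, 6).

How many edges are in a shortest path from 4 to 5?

Distance 0: 4.
Distance 1: 2, 6, 10.
Distance 2: 8.
Distance 3: 7.
Distance 4: 3.
Distance 5: 5 — contains 5.

5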